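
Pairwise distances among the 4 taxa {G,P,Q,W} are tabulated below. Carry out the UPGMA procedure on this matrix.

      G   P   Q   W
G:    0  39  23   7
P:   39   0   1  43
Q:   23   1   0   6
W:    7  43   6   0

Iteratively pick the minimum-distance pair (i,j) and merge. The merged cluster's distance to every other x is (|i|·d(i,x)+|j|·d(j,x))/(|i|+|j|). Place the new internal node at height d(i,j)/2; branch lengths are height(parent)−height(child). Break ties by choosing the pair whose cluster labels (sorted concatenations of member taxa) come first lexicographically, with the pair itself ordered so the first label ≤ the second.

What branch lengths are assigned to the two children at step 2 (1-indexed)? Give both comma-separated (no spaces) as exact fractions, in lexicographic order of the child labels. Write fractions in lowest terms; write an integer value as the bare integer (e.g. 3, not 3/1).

7/2,7/2

1. join P+Q (d=1) ⇒ PQ; edges |P|=1/2, |Q|=1/2
  updated: d(G,PQ)=31, d(PQ,W)=49/2
2. join G+W (d=7) ⇒ GW; edges |G|=7/2, |W|=7/2
  updated: d(GW,PQ)=111/4
3. join GW+PQ (d=111/4) ⇒ GPQW; edges |GW|=83/8, |PQ|=107/8
final tree: ((G:7/2,W:7/2):83/8,(P:1/2,Q:1/2):107/8)
total length: 127/4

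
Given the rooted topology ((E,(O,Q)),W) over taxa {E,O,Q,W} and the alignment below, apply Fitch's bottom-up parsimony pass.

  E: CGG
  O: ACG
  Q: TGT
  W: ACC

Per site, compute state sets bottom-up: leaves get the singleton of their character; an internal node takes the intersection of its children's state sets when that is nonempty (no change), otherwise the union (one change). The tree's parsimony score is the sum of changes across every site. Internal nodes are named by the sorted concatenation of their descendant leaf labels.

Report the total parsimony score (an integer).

6

OQ@0: {A} ∪ {T} = {A,T} (union, +1)
EOQ@0: {C} ∪ {A,T} = {A,C,T} (union, +1)
EOQW@0: {A,C,T} ∩ {A} = {A} (intersection, +0)
OQ@1: {C} ∪ {G} = {C,G} (union, +1)
EOQ@1: {G} ∩ {C,G} = {G} (intersection, +0)
EOQW@1: {G} ∪ {C} = {C,G} (union, +1)
OQ@2: {G} ∪ {T} = {G,T} (union, +1)
EOQ@2: {G} ∩ {G,T} = {G} (intersection, +0)
EOQW@2: {G} ∪ {C} = {C,G} (union, +1)
per-site changes: [2, 2, 2]; total = 6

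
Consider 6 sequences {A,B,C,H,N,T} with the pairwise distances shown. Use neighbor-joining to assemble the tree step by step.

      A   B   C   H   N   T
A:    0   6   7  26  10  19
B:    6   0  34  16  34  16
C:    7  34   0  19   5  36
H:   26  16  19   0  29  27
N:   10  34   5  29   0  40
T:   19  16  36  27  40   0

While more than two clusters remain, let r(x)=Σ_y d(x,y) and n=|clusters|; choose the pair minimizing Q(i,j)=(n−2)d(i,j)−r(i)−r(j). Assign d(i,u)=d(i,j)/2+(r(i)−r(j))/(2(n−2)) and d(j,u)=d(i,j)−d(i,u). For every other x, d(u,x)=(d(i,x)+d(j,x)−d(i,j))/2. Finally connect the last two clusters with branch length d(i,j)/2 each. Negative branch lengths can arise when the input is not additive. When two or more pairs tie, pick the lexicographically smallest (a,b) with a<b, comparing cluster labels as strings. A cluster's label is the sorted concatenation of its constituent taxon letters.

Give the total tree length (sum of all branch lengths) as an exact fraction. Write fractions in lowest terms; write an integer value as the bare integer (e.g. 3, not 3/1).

step 1: merge (C,N) at d=5, Q=-199; branch lengths C→3/8, N→37/8; new cluster CN
  updated: d(A,CN)=6, d(B,CN)=63/2, d(CN,H)=43/2, d(CN,T)=71/2
step 2: merge (A,CN) at d=6, Q=-267/2; branch lengths A→-13/4, CN→37/4; new cluster ACN
  updated: d(ACN,B)=63/4, d(ACN,H)=83/4, d(ACN,T)=97/4
step 3: merge (ACN,H) at d=83/4, Q=-83; branch lengths ACN→77/8, H→89/8; new cluster ACHN
  updated: d(ACHN,B)=11/2, d(ACHN,T)=61/4
step 4: merge (ACHN,B) at d=11/2, Q=-147/4; branch lengths ACHN→19/8, B→25/8; new cluster ABCHN
  updated: d(ABCHN,T)=103/8
step 5: merge (ABCHN,T) at d=103/8; branch lengths ABCHN→103/16, T→103/16; new cluster ABCHNT
final tree: ((((A:-13/4,(C:3/8,N:37/8):37/4):77/8,H:89/8):19/8,B:25/8):103/16,T:103/16)
total length: 401/8

401/8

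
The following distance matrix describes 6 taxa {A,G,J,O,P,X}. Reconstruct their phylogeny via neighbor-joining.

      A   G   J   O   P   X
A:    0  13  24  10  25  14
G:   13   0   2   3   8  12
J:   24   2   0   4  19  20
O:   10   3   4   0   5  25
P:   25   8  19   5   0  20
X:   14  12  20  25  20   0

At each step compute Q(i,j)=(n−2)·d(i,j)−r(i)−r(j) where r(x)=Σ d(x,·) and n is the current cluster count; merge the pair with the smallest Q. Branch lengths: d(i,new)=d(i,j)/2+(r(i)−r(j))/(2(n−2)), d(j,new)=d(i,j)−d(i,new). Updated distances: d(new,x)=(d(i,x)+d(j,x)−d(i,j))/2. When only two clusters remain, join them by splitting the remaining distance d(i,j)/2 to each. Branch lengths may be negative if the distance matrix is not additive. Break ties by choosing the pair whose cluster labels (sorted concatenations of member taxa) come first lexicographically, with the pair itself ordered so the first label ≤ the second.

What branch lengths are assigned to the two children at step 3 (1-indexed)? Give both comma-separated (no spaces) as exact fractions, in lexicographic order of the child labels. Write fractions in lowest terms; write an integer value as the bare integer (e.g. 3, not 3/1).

59/8,25/8

iteration 1: select A,X (d=14, Q=-121); attach at lengths (51/8, 61/8); label the merged cluster AX
  updated: d(AX,G)=11/2, d(AX,J)=15, d(AX,O)=21/2, d(AX,P)=31/2
iteration 2: select O,P (d=5, Q=-55); attach at lengths (-5/3, 20/3); label the merged cluster OP
  updated: d(AX,OP)=21/2, d(G,OP)=3, d(J,OP)=9
iteration 3: select AX,OP (d=21/2, Q=-65/2); attach at lengths (59/8, 25/8); label the merged cluster AOPX
  updated: d(AOPX,G)=-1, d(AOPX,J)=27/4
iteration 4: select AOPX,G (d=-1, Q=-31/4); attach at lengths (15/8, -23/8); label the merged cluster AGOPX
  updated: d(AGOPX,J)=39/8
iteration 5: select AGOPX,J (d=39/8); attach at lengths (39/16, 39/16); label the merged cluster AGJOPX
final tree: ((((A:51/8,X:61/8):59/8,(O:-5/3,P:20/3):25/8):15/8,G:-23/8):39/16,J:39/16)
total length: 267/8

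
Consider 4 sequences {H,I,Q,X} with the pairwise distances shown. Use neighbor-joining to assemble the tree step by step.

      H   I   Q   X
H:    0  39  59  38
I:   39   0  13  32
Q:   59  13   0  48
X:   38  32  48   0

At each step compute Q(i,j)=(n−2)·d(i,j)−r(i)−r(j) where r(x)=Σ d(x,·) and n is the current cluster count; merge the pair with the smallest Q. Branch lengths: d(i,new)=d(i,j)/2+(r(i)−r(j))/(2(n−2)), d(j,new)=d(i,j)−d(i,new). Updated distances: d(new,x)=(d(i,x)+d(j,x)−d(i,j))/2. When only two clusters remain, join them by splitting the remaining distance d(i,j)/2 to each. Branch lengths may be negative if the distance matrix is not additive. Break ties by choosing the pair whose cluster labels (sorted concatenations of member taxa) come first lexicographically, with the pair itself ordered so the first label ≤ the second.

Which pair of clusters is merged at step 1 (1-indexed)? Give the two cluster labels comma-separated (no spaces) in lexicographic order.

H,X

iteration 1: select H,X (d=38, Q=-178); attach at lengths (47/2, 29/2); label the merged cluster HX
  updated: d(HX,I)=33/2, d(HX,Q)=69/2
iteration 2: select HX,I (d=33/2, Q=-64); attach at lengths (19, -5/2); label the merged cluster HIX
  updated: d(HIX,Q)=31/2
iteration 3: select HIX,Q (d=31/2); attach at lengths (31/4, 31/4); label the merged cluster HIQX
final tree: (((H:47/2,X:29/2):19,I:-5/2):31/4,Q:31/4)
total length: 70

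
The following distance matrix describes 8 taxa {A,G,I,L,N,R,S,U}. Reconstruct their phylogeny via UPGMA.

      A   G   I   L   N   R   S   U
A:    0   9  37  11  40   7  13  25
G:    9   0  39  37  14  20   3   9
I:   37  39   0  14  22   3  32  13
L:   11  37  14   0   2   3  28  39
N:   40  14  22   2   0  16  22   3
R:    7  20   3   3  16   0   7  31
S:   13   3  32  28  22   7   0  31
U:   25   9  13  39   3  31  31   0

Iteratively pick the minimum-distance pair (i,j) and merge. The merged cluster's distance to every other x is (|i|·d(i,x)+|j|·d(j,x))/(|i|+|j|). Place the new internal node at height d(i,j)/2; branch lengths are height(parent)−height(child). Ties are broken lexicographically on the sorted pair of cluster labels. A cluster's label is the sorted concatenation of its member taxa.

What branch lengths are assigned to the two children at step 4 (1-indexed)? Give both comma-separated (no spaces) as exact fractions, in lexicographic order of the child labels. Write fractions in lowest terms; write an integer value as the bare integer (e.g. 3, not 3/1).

11/2,4

1. join L+N (d=2) ⇒ LN; edges |L|=1, |N|=1
  updated: d(A,LN)=51/2, d(G,LN)=51/2, d(I,LN)=18, d(LN,R)=19/2, d(LN,S)=25, d(LN,U)=21
2. join G+S (d=3) ⇒ GS; edges |G|=3/2, |S|=3/2
  updated: d(A,GS)=11, d(GS,I)=71/2, d(GS,LN)=101/4, d(GS,R)=27/2, d(GS,U)=20
3. join I+R (d=3) ⇒ IR; edges |I|=3/2, |R|=3/2
  updated: d(A,IR)=22, d(GS,IR)=49/2, d(IR,LN)=55/4, d(IR,U)=22
4. join A+GS (d=11) ⇒ AGS; edges |A|=11/2, |GS|=4
  updated: d(AGS,IR)=71/3, d(AGS,LN)=76/3, d(AGS,U)=65/3
5. join IR+LN (d=55/4) ⇒ ILNR; edges |IR|=43/8, |LN|=47/8
  updated: d(AGS,ILNR)=49/2, d(ILNR,U)=43/2
6. join ILNR+U (d=43/2) ⇒ ILNRU; edges |ILNR|=31/8, |U|=43/4
  updated: d(AGS,ILNRU)=359/15
7. join AGS+ILNRU (d=359/15) ⇒ AGILNRSU; edges |AGS|=97/15, |ILNRU|=73/60
final tree: ((A:11/2,(G:3/2,S:3/2):4):97/15,(((I:3/2,R:3/2):43/8,(L:1,N:1):47/8):31/8,U:43/4):73/60)
total length: 6127/120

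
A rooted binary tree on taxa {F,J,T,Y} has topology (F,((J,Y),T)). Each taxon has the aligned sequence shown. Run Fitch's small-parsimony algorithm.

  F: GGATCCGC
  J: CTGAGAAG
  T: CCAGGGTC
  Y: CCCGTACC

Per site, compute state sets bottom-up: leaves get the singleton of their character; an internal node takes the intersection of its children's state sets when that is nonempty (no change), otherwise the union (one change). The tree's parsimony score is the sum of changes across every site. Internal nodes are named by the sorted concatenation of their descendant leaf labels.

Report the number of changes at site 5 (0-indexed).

site 0, node JY: J={C} ∩ Y={C} → {C} (+0)
site 0, node JTY: JY={C} ∩ T={C} → {C} (+0)
site 0, node FJTY: F={G} ∪ JTY={C} → {C,G} (+1)
site 1, node JY: J={T} ∪ Y={C} → {C,T} (+1)
site 1, node JTY: JY={C,T} ∩ T={C} → {C} (+0)
site 1, node FJTY: F={G} ∪ JTY={C} → {C,G} (+1)
site 2, node JY: J={G} ∪ Y={C} → {C,G} (+1)
site 2, node JTY: JY={C,G} ∪ T={A} → {A,C,G} (+1)
site 2, node FJTY: F={A} ∩ JTY={A,C,G} → {A} (+0)
site 3, node JY: J={A} ∪ Y={G} → {A,G} (+1)
site 3, node JTY: JY={A,G} ∩ T={G} → {G} (+0)
site 3, node FJTY: F={T} ∪ JTY={G} → {G,T} (+1)
site 4, node JY: J={G} ∪ Y={T} → {G,T} (+1)
site 4, node JTY: JY={G,T} ∩ T={G} → {G} (+0)
site 4, node FJTY: F={C} ∪ JTY={G} → {C,G} (+1)
site 5, node JY: J={A} ∩ Y={A} → {A} (+0)
site 5, node JTY: JY={A} ∪ T={G} → {A,G} (+1)
site 5, node FJTY: F={C} ∪ JTY={A,G} → {A,C,G} (+1)
site 6, node JY: J={A} ∪ Y={C} → {A,C} (+1)
site 6, node JTY: JY={A,C} ∪ T={T} → {A,C,T} (+1)
site 6, node FJTY: F={G} ∪ JTY={A,C,T} → {A,C,G,T} (+1)
site 7, node JY: J={G} ∪ Y={C} → {C,G} (+1)
site 7, node JTY: JY={C,G} ∩ T={C} → {C} (+0)
site 7, node FJTY: F={C} ∩ JTY={C} → {C} (+0)
per-site changes: [1, 2, 2, 2, 2, 2, 3, 1]; total = 15

2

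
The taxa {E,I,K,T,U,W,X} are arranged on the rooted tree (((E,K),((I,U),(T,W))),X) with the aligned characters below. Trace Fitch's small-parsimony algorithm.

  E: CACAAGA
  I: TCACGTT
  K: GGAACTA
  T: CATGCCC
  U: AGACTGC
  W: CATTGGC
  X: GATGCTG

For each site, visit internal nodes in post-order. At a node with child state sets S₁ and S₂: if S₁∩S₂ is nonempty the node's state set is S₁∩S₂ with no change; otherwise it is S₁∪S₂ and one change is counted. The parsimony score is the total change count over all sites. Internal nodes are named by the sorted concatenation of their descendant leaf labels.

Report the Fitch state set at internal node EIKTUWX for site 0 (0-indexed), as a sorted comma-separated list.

C,G

EK@0: {C} ∪ {G} = {C,G} (union, +1)
IU@0: {T} ∪ {A} = {A,T} (union, +1)
TW@0: {C} ∩ {C} = {C} (intersection, +0)
ITUW@0: {A,T} ∪ {C} = {A,C,T} (union, +1)
EIKTUW@0: {C,G} ∩ {A,C,T} = {C} (intersection, +0)
EIKTUWX@0: {C} ∪ {G} = {C,G} (union, +1)
EK@1: {A} ∪ {G} = {A,G} (union, +1)
IU@1: {C} ∪ {G} = {C,G} (union, +1)
TW@1: {A} ∩ {A} = {A} (intersection, +0)
ITUW@1: {C,G} ∪ {A} = {A,C,G} (union, +1)
EIKTUW@1: {A,G} ∩ {A,C,G} = {A,G} (intersection, +0)
EIKTUWX@1: {A,G} ∩ {A} = {A} (intersection, +0)
EK@2: {C} ∪ {A} = {A,C} (union, +1)
IU@2: {A} ∩ {A} = {A} (intersection, +0)
TW@2: {T} ∩ {T} = {T} (intersection, +0)
ITUW@2: {A} ∪ {T} = {A,T} (union, +1)
EIKTUW@2: {A,C} ∩ {A,T} = {A} (intersection, +0)
EIKTUWX@2: {A} ∪ {T} = {A,T} (union, +1)
EK@3: {A} ∩ {A} = {A} (intersection, +0)
IU@3: {C} ∩ {C} = {C} (intersection, +0)
TW@3: {G} ∪ {T} = {G,T} (union, +1)
ITUW@3: {C} ∪ {G,T} = {C,G,T} (union, +1)
EIKTUW@3: {A} ∪ {C,G,T} = {A,C,G,T} (union, +1)
EIKTUWX@3: {A,C,G,T} ∩ {G} = {G} (intersection, +0)
EK@4: {A} ∪ {C} = {A,C} (union, +1)
IU@4: {G} ∪ {T} = {G,T} (union, +1)
TW@4: {C} ∪ {G} = {C,G} (union, +1)
ITUW@4: {G,T} ∩ {C,G} = {G} (intersection, +0)
EIKTUW@4: {A,C} ∪ {G} = {A,C,G} (union, +1)
EIKTUWX@4: {A,C,G} ∩ {C} = {C} (intersection, +0)
EK@5: {G} ∪ {T} = {G,T} (union, +1)
IU@5: {T} ∪ {G} = {G,T} (union, +1)
TW@5: {C} ∪ {G} = {C,G} (union, +1)
ITUW@5: {G,T} ∩ {C,G} = {G} (intersection, +0)
EIKTUW@5: {G,T} ∩ {G} = {G} (intersection, +0)
EIKTUWX@5: {G} ∪ {T} = {G,T} (union, +1)
EK@6: {A} ∩ {A} = {A} (intersection, +0)
IU@6: {T} ∪ {C} = {C,T} (union, +1)
TW@6: {C} ∩ {C} = {C} (intersection, +0)
ITUW@6: {C,T} ∩ {C} = {C} (intersection, +0)
EIKTUW@6: {A} ∪ {C} = {A,C} (union, +1)
EIKTUWX@6: {A,C} ∪ {G} = {A,C,G} (union, +1)
per-site changes: [4, 3, 3, 3, 4, 4, 3]; total = 24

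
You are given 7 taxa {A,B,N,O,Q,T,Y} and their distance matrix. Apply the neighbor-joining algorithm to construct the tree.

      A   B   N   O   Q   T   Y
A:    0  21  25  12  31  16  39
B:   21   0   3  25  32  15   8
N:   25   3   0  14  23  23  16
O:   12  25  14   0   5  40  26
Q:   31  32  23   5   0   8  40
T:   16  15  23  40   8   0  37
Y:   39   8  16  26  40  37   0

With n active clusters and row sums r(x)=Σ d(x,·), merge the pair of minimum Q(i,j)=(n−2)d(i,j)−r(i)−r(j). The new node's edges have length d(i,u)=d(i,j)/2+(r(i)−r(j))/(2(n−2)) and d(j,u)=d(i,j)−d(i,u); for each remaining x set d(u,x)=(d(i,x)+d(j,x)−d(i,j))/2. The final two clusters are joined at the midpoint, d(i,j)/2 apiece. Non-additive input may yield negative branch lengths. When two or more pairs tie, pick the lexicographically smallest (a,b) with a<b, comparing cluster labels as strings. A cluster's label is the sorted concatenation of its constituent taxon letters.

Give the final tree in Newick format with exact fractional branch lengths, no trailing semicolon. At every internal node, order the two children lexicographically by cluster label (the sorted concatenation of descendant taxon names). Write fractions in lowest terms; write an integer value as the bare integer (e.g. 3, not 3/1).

step 1: merge (Q,T) at d=8, Q=-238; branch lengths Q→4, T→4; new cluster QT
  updated: d(A,QT)=39/2, d(B,QT)=39/2, d(N,QT)=19, d(O,QT)=37/2, d(QT,Y)=69/2
step 2: merge (B,Y) at d=8, Q=-168; branch lengths B→-15/8, Y→79/8; new cluster BY
  updated: d(A,BY)=26, d(BY,N)=11/2, d(BY,O)=43/2, d(BY,QT)=23
step 3: merge (BY,N) at d=11/2, Q=-123; branch lengths BY→29/6, N→2/3; new cluster BNY
  updated: d(A,BNY)=91/4, d(BNY,O)=15, d(BNY,QT)=73/4
step 4: merge (A,O) at d=12, Q=-303/4; branch lengths A→131/16, O→61/16; new cluster AO
  updated: d(AO,BNY)=103/8, d(AO,QT)=13
step 5: merge (AO,BNY) at d=103/8, Q=-353/8; branch lengths AO→61/16, BNY→145/16; new cluster ABNOY
  updated: d(ABNOY,QT)=147/16
step 6: merge (ABNOY,QT) at d=147/16; branch lengths ABNOY→147/32, QT→147/32; new cluster ABNOQTY
final tree: (((A:131/16,O:61/16):61/16,((B:-15/8,Y:79/8):29/6,N:2/3):145/16):147/32,(Q:4,T:4):147/32)
total length: 889/16

(((A:131/16,O:61/16):61/16,((B:-15/8,Y:79/8):29/6,N:2/3):145/16):147/32,(Q:4,T:4):147/32)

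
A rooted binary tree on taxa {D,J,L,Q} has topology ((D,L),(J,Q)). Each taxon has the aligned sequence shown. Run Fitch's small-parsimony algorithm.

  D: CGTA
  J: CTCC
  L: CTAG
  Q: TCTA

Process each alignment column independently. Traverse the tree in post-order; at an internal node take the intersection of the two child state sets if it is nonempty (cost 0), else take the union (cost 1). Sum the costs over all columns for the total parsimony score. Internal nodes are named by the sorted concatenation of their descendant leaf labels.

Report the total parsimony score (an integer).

7

site 0, node DL: D={C} ∩ L={C} → {C} (+0)
site 0, node JQ: J={C} ∪ Q={T} → {C,T} (+1)
site 0, node DJLQ: DL={C} ∩ JQ={C,T} → {C} (+0)
site 1, node DL: D={G} ∪ L={T} → {G,T} (+1)
site 1, node JQ: J={T} ∪ Q={C} → {C,T} (+1)
site 1, node DJLQ: DL={G,T} ∩ JQ={C,T} → {T} (+0)
site 2, node DL: D={T} ∪ L={A} → {A,T} (+1)
site 2, node JQ: J={C} ∪ Q={T} → {C,T} (+1)
site 2, node DJLQ: DL={A,T} ∩ JQ={C,T} → {T} (+0)
site 3, node DL: D={A} ∪ L={G} → {A,G} (+1)
site 3, node JQ: J={C} ∪ Q={A} → {A,C} (+1)
site 3, node DJLQ: DL={A,G} ∩ JQ={A,C} → {A} (+0)
per-site changes: [1, 2, 2, 2]; total = 7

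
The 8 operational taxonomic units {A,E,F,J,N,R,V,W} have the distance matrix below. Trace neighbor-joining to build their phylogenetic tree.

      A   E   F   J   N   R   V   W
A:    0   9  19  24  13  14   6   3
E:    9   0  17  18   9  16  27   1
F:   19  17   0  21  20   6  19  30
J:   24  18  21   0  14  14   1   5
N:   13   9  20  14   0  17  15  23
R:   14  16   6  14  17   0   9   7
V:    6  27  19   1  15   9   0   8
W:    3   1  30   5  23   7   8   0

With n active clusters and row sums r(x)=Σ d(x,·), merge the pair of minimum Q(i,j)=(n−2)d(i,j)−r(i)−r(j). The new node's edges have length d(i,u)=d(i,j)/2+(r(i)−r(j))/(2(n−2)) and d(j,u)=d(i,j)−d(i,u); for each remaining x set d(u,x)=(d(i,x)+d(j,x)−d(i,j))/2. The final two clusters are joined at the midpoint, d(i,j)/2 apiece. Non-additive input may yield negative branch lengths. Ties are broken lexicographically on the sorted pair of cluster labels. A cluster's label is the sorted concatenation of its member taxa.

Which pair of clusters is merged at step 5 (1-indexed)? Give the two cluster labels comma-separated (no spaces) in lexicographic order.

AEW,N

step 1: merge (F,R) at d=6, Q=-179; branch lengths F→85/12, R→-13/12; new cluster FR
  updated: d(A,FR)=27/2, d(E,FR)=27/2, d(FR,J)=29/2, d(FR,N)=31/2, d(FR,V)=11, d(FR,W)=31/2
step 2: merge (J,V) at d=1, Q=-279/2; branch lengths J→27/20, V→-7/20; new cluster JV
  updated: d(A,JV)=29/2, d(E,JV)=22, d(FR,JV)=49/4, d(JV,N)=14, d(JV,W)=6
step 3: merge (E,W) at d=1, Q=-99; branch lengths E→5/4, W→-1/4; new cluster EW
  updated: d(A,EW)=11/2, d(EW,FR)=14, d(EW,JV)=27/2, d(EW,N)=31/2
step 4: merge (A,EW) at d=11/2, Q=-157/2; branch lengths A→29/12, EW→37/12; new cluster AEW
  updated: d(AEW,FR)=11, d(AEW,JV)=45/4, d(AEW,N)=23/2
step 5: merge (AEW,N) at d=23/2, Q=-207/4; branch lengths AEW→63/16, N→121/16; new cluster AENW
  updated: d(AENW,FR)=15/2, d(AENW,JV)=55/8
step 6: merge (AENW,FR) at d=15/2, Q=-213/8; branch lengths AENW→17/16, FR→103/16; new cluster AEFNRW
  updated: d(AEFNRW,JV)=93/16
step 7: merge (AEFNRW,JV) at d=93/16; branch lengths AEFNRW→93/32, JV→93/32; new cluster AEFJNRVW
final tree: ((((A:29/12,(E:5/4,W:-1/4):37/12):63/16,N:121/16):17/16,(F:85/12,R:-13/12):103/16):93/32,(J:27/20,V:-7/20):93/32)
total length: 613/16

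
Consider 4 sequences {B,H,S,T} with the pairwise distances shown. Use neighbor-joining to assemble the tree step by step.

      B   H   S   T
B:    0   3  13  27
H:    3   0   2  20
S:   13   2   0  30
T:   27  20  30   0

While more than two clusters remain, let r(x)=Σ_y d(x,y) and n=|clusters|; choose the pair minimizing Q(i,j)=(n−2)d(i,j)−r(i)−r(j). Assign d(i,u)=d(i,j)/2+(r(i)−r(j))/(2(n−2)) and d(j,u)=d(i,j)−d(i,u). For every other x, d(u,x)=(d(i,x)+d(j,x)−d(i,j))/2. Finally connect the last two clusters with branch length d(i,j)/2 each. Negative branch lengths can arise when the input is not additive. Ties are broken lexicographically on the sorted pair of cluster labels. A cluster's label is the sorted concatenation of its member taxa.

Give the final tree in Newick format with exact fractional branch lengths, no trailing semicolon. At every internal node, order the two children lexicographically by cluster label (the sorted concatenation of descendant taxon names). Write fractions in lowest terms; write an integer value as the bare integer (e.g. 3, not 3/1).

1. join B+T (d=27, Q=-66) ⇒ BT; edges |B|=5, |T|=22
  updated: d(BT,H)=-2, d(BT,S)=8
2. join BT+H (d=-2, Q=-8) ⇒ BHT; edges |BT|=2, |H|=-4
  updated: d(BHT,S)=6
3. join BHT+S (d=6) ⇒ BHST; edges |BHT|=3, |S|=3
final tree: (((B:5,T:22):2,H:-4):3,S:3)
total length: 31

(((B:5,T:22):2,H:-4):3,S:3)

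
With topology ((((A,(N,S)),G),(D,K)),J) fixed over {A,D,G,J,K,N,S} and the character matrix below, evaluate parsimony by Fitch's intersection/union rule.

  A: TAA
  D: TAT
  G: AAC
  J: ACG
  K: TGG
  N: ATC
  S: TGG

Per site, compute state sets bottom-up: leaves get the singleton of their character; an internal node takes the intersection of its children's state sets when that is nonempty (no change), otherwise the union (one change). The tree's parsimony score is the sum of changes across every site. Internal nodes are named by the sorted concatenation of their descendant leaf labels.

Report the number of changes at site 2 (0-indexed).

4

site 0, node NS: N={A} ∪ S={T} → {A,T} (+1)
site 0, node ANS: A={T} ∩ NS={A,T} → {T} (+0)
site 0, node AGNS: ANS={T} ∪ G={A} → {A,T} (+1)
site 0, node DK: D={T} ∩ K={T} → {T} (+0)
site 0, node ADGKNS: AGNS={A,T} ∩ DK={T} → {T} (+0)
site 0, node ADGJKNS: ADGKNS={T} ∪ J={A} → {A,T} (+1)
site 1, node NS: N={T} ∪ S={G} → {G,T} (+1)
site 1, node ANS: A={A} ∪ NS={G,T} → {A,G,T} (+1)
site 1, node AGNS: ANS={A,G,T} ∩ G={A} → {A} (+0)
site 1, node DK: D={A} ∪ K={G} → {A,G} (+1)
site 1, node ADGKNS: AGNS={A} ∩ DK={A,G} → {A} (+0)
site 1, node ADGJKNS: ADGKNS={A} ∪ J={C} → {A,C} (+1)
site 2, node NS: N={C} ∪ S={G} → {C,G} (+1)
site 2, node ANS: A={A} ∪ NS={C,G} → {A,C,G} (+1)
site 2, node AGNS: ANS={A,C,G} ∩ G={C} → {C} (+0)
site 2, node DK: D={T} ∪ K={G} → {G,T} (+1)
site 2, node ADGKNS: AGNS={C} ∪ DK={G,T} → {C,G,T} (+1)
site 2, node ADGJKNS: ADGKNS={C,G,T} ∩ J={G} → {G} (+0)
per-site changes: [3, 4, 4]; total = 11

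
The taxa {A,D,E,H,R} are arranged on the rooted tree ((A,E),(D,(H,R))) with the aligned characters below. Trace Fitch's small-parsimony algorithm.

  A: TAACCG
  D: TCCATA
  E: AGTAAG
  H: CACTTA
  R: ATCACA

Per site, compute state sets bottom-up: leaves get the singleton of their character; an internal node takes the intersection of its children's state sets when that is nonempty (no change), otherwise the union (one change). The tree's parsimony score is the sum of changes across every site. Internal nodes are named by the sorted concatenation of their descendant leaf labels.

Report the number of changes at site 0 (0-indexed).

3

AE@0: {T} ∪ {A} = {A,T} (union, +1)
HR@0: {C} ∪ {A} = {A,C} (union, +1)
DHR@0: {T} ∪ {A,C} = {A,C,T} (union, +1)
ADEHR@0: {A,T} ∩ {A,C,T} = {A,T} (intersection, +0)
AE@1: {A} ∪ {G} = {A,G} (union, +1)
HR@1: {A} ∪ {T} = {A,T} (union, +1)
DHR@1: {C} ∪ {A,T} = {A,C,T} (union, +1)
ADEHR@1: {A,G} ∩ {A,C,T} = {A} (intersection, +0)
AE@2: {A} ∪ {T} = {A,T} (union, +1)
HR@2: {C} ∩ {C} = {C} (intersection, +0)
DHR@2: {C} ∩ {C} = {C} (intersection, +0)
ADEHR@2: {A,T} ∪ {C} = {A,C,T} (union, +1)
AE@3: {C} ∪ {A} = {A,C} (union, +1)
HR@3: {T} ∪ {A} = {A,T} (union, +1)
DHR@3: {A} ∩ {A,T} = {A} (intersection, +0)
ADEHR@3: {A,C} ∩ {A} = {A} (intersection, +0)
AE@4: {C} ∪ {A} = {A,C} (union, +1)
HR@4: {T} ∪ {C} = {C,T} (union, +1)
DHR@4: {T} ∩ {C,T} = {T} (intersection, +0)
ADEHR@4: {A,C} ∪ {T} = {A,C,T} (union, +1)
AE@5: {G} ∩ {G} = {G} (intersection, +0)
HR@5: {A} ∩ {A} = {A} (intersection, +0)
DHR@5: {A} ∩ {A} = {A} (intersection, +0)
ADEHR@5: {G} ∪ {A} = {A,G} (union, +1)
per-site changes: [3, 3, 2, 2, 3, 1]; total = 14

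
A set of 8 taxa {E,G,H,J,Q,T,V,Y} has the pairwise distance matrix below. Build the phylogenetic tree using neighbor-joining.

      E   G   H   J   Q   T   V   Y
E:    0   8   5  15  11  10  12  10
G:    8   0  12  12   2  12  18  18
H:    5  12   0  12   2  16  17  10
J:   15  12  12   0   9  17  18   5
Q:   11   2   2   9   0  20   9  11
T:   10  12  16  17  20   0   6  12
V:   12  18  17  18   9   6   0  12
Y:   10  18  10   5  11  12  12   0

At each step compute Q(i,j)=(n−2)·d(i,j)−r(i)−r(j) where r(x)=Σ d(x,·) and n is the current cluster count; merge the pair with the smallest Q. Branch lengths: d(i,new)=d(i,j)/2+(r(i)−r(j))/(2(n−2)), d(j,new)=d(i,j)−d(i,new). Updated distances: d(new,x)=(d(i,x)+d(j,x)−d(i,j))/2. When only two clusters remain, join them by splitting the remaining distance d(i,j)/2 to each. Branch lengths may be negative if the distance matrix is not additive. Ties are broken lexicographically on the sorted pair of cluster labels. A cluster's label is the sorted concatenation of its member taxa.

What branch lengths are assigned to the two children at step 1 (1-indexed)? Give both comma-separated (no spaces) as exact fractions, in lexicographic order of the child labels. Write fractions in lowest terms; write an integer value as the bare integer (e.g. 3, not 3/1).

37/12,35/12

iteration 1: select T,V (d=6, Q=-149); attach at lengths (37/12, 35/12); label the merged cluster TV
  updated: d(E,TV)=8, d(G,TV)=12, d(H,TV)=27/2, d(J,TV)=29/2, d(Q,TV)=23/2, d(TV,Y)=9
iteration 2: select J,Y (d=5, Q=-211/2); attach at lengths (59/20, 41/20); label the merged cluster JY
  updated: d(E,JY)=10, d(G,JY)=25/2, d(H,JY)=17/2, d(JY,Q)=15/2, d(JY,TV)=37/4
iteration 3: select G,Q (d=2, Q=-145/2); attach at lengths (41/16, -9/16); label the merged cluster GQ
  updated: d(E,GQ)=17/2, d(GQ,H)=6, d(GQ,JY)=9, d(GQ,TV)=43/4
iteration 4: select JY,TV (d=37/4, Q=-101/2); attach at lengths (23/6, 65/12); label the merged cluster JTVY
  updated: d(E,JTVY)=35/8, d(GQ,JTVY)=21/4, d(H,JTVY)=51/8
iteration 5: select E,H (d=5, Q=-101/4); attach at lengths (21/8, 19/8); label the merged cluster EH
  updated: d(EH,GQ)=19/4, d(EH,JTVY)=23/8
iteration 6: select EH,GQ (d=19/4, Q=-103/8); attach at lengths (19/16, 57/16); label the merged cluster EGHQ
  updated: d(EGHQ,JTVY)=27/16
iteration 7: select EGHQ,JTVY (d=27/16); attach at lengths (27/32, 27/32); label the merged cluster EGHJQTVY
final tree: (((E:21/8,H:19/8):19/16,(G:41/16,Q:-9/16):57/16):27/32,((J:59/20,Y:41/20):23/6,(T:37/12,V:35/12):65/12):27/32)
total length: 539/16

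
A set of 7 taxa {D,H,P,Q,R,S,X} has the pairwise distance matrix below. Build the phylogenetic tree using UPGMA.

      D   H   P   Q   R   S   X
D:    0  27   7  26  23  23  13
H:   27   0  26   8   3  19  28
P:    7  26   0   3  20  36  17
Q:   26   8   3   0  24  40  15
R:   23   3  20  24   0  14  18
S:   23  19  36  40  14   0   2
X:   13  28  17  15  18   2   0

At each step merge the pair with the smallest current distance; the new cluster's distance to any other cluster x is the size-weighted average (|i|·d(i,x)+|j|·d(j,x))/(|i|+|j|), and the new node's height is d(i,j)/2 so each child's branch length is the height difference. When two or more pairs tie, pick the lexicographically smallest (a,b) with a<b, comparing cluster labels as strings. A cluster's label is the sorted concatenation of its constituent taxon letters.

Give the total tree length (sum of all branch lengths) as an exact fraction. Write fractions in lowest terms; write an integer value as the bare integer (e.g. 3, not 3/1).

iteration 1: select S,X (d=2); attach at lengths (1, 1); label the merged cluster SX
  updated: d(D,SX)=18, d(H,SX)=47/2, d(P,SX)=53/2, d(Q,SX)=55/2, d(R,SX)=16
iteration 2: select H,R (d=3); attach at lengths (3/2, 3/2); label the merged cluster HR
  updated: d(D,HR)=25, d(HR,P)=23, d(HR,Q)=16, d(HR,SX)=79/4
iteration 3: select P,Q (d=3); attach at lengths (3/2, 3/2); label the merged cluster PQ
  updated: d(D,PQ)=33/2, d(HR,PQ)=39/2, d(PQ,SX)=27
iteration 4: select D,PQ (d=33/2); attach at lengths (33/4, 27/4); label the merged cluster DPQ
  updated: d(DPQ,HR)=64/3, d(DPQ,SX)=24
iteration 5: select HR,SX (d=79/4); attach at lengths (67/8, 71/8); label the merged cluster HRSX
  updated: d(DPQ,HRSX)=68/3
iteration 6: select DPQ,HRSX (d=68/3); attach at lengths (37/12, 35/24); label the merged cluster DHPQRSX
final tree: ((D:33/4,(P:3/2,Q:3/2):27/4):37/12,((H:3/2,R:3/2):67/8,(S:1,X:1):71/8):35/24)
total length: 1075/24

1075/24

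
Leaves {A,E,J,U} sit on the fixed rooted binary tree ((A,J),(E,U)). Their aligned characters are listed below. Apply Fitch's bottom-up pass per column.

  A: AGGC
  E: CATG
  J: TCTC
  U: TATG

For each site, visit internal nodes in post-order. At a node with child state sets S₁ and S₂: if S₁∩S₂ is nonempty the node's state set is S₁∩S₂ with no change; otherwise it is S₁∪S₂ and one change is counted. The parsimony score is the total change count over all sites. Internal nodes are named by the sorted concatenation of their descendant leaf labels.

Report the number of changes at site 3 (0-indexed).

site 0, node AJ: A={A} ∪ J={T} → {A,T} (+1)
site 0, node EU: E={C} ∪ U={T} → {C,T} (+1)
site 0, node AEJU: AJ={A,T} ∩ EU={C,T} → {T} (+0)
site 1, node AJ: A={G} ∪ J={C} → {C,G} (+1)
site 1, node EU: E={A} ∩ U={A} → {A} (+0)
site 1, node AEJU: AJ={C,G} ∪ EU={A} → {A,C,G} (+1)
site 2, node AJ: A={G} ∪ J={T} → {G,T} (+1)
site 2, node EU: E={T} ∩ U={T} → {T} (+0)
site 2, node AEJU: AJ={G,T} ∩ EU={T} → {T} (+0)
site 3, node AJ: A={C} ∩ J={C} → {C} (+0)
site 3, node EU: E={G} ∩ U={G} → {G} (+0)
site 3, node AEJU: AJ={C} ∪ EU={G} → {C,G} (+1)
per-site changes: [2, 2, 1, 1]; total = 6

1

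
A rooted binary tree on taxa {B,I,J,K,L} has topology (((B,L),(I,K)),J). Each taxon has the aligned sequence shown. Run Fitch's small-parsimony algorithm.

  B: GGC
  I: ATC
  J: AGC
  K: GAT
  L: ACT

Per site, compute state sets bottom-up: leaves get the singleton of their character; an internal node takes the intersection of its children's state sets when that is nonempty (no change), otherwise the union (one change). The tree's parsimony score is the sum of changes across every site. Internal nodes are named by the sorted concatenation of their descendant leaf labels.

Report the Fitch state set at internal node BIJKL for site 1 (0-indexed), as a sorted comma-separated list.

BL@0: {G} ∪ {A} = {A,G} (union, +1)
IK@0: {A} ∪ {G} = {A,G} (union, +1)
BIKL@0: {A,G} ∩ {A,G} = {A,G} (intersection, +0)
BIJKL@0: {A,G} ∩ {A} = {A} (intersection, +0)
BL@1: {G} ∪ {C} = {C,G} (union, +1)
IK@1: {T} ∪ {A} = {A,T} (union, +1)
BIKL@1: {C,G} ∪ {A,T} = {A,C,G,T} (union, +1)
BIJKL@1: {A,C,G,T} ∩ {G} = {G} (intersection, +0)
BL@2: {C} ∪ {T} = {C,T} (union, +1)
IK@2: {C} ∪ {T} = {C,T} (union, +1)
BIKL@2: {C,T} ∩ {C,T} = {C,T} (intersection, +0)
BIJKL@2: {C,T} ∩ {C} = {C} (intersection, +0)
per-site changes: [2, 3, 2]; total = 7

G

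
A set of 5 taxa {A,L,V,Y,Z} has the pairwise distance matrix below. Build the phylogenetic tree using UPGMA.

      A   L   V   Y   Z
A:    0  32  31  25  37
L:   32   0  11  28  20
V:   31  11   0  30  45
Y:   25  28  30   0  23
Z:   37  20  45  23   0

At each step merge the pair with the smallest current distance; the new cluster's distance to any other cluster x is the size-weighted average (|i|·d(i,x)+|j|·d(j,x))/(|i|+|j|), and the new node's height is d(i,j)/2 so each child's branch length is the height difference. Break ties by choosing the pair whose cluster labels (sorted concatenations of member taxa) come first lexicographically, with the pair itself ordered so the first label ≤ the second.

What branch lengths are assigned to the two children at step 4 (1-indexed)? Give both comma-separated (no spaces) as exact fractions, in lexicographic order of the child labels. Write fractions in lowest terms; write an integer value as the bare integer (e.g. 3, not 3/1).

125/8,1/4

step 1: merge (L,V) at d=11; branch lengths L→11/2, V→11/2; new cluster LV
  updated: d(A,LV)=63/2, d(LV,Y)=29, d(LV,Z)=65/2
step 2: merge (Y,Z) at d=23; branch lengths Y→23/2, Z→23/2; new cluster YZ
  updated: d(A,YZ)=31, d(LV,YZ)=123/4
step 3: merge (LV,YZ) at d=123/4; branch lengths LV→79/8, YZ→31/8; new cluster LVYZ
  updated: d(A,LVYZ)=125/4
step 4: merge (A,LVYZ) at d=125/4; branch lengths A→125/8, LVYZ→1/4; new cluster ALVYZ
final tree: (A:125/8,((L:11/2,V:11/2):79/8,(Y:23/2,Z:23/2):31/8):1/4)
total length: 509/8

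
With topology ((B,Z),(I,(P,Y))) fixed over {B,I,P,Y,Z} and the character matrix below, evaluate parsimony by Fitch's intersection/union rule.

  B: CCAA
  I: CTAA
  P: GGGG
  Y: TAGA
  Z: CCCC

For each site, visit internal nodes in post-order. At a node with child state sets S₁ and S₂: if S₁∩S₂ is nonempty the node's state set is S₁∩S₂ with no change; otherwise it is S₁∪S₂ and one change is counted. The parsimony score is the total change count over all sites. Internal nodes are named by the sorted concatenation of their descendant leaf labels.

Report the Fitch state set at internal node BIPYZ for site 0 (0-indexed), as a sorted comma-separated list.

[col 0] BZ: children B:{C}, Z:{C} ∩→ {C}; cost 0
[col 0] PY: children P:{G}, Y:{T} ∪→ {G,T}; cost 1
[col 0] IPY: children I:{C}, PY:{G,T} ∪→ {C,G,T}; cost 1
[col 0] BIPYZ: children BZ:{C}, IPY:{C,G,T} ∩→ {C}; cost 0
[col 1] BZ: children B:{C}, Z:{C} ∩→ {C}; cost 0
[col 1] PY: children P:{G}, Y:{A} ∪→ {A,G}; cost 1
[col 1] IPY: children I:{T}, PY:{A,G} ∪→ {A,G,T}; cost 1
[col 1] BIPYZ: children BZ:{C}, IPY:{A,G,T} ∪→ {A,C,G,T}; cost 1
[col 2] BZ: children B:{A}, Z:{C} ∪→ {A,C}; cost 1
[col 2] PY: children P:{G}, Y:{G} ∩→ {G}; cost 0
[col 2] IPY: children I:{A}, PY:{G} ∪→ {A,G}; cost 1
[col 2] BIPYZ: children BZ:{A,C}, IPY:{A,G} ∩→ {A}; cost 0
[col 3] BZ: children B:{A}, Z:{C} ∪→ {A,C}; cost 1
[col 3] PY: children P:{G}, Y:{A} ∪→ {A,G}; cost 1
[col 3] IPY: children I:{A}, PY:{A,G} ∩→ {A}; cost 0
[col 3] BIPYZ: children BZ:{A,C}, IPY:{A} ∩→ {A}; cost 0
per-site changes: [2, 3, 2, 2]; total = 9

C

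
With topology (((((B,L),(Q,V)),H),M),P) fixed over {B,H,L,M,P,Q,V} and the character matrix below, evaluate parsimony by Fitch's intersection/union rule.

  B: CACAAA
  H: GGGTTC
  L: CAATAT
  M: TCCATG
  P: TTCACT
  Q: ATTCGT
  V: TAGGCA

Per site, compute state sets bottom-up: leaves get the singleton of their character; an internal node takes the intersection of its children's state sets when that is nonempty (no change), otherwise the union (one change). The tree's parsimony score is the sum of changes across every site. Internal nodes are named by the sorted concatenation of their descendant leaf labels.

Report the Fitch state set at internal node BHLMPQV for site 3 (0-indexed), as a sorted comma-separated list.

site 0, node BL: B={C} ∩ L={C} → {C} (+0)
site 0, node QV: Q={A} ∪ V={T} → {A,T} (+1)
site 0, node BLQV: BL={C} ∪ QV={A,T} → {A,C,T} (+1)
site 0, node BHLQV: BLQV={A,C,T} ∪ H={G} → {A,C,G,T} (+1)
site 0, node BHLMQV: BHLQV={A,C,G,T} ∩ M={T} → {T} (+0)
site 0, node BHLMPQV: BHLMQV={T} ∩ P={T} → {T} (+0)
site 1, node BL: B={A} ∩ L={A} → {A} (+0)
site 1, node QV: Q={T} ∪ V={A} → {A,T} (+1)
site 1, node BLQV: BL={A} ∩ QV={A,T} → {A} (+0)
site 1, node BHLQV: BLQV={A} ∪ H={G} → {A,G} (+1)
site 1, node BHLMQV: BHLQV={A,G} ∪ M={C} → {A,C,G} (+1)
site 1, node BHLMPQV: BHLMQV={A,C,G} ∪ P={T} → {A,C,G,T} (+1)
site 2, node BL: B={C} ∪ L={A} → {A,C} (+1)
site 2, node QV: Q={T} ∪ V={G} → {G,T} (+1)
site 2, node BLQV: BL={A,C} ∪ QV={G,T} → {A,C,G,T} (+1)
site 2, node BHLQV: BLQV={A,C,G,T} ∩ H={G} → {G} (+0)
site 2, node BHLMQV: BHLQV={G} ∪ M={C} → {C,G} (+1)
site 2, node BHLMPQV: BHLMQV={C,G} ∩ P={C} → {C} (+0)
site 3, node BL: B={A} ∪ L={T} → {A,T} (+1)
site 3, node QV: Q={C} ∪ V={G} → {C,G} (+1)
site 3, node BLQV: BL={A,T} ∪ QV={C,G} → {A,C,G,T} (+1)
site 3, node BHLQV: BLQV={A,C,G,T} ∩ H={T} → {T} (+0)
site 3, node BHLMQV: BHLQV={T} ∪ M={A} → {A,T} (+1)
site 3, node BHLMPQV: BHLMQV={A,T} ∩ P={A} → {A} (+0)
site 4, node BL: B={A} ∩ L={A} → {A} (+0)
site 4, node QV: Q={G} ∪ V={C} → {C,G} (+1)
site 4, node BLQV: BL={A} ∪ QV={C,G} → {A,C,G} (+1)
site 4, node BHLQV: BLQV={A,C,G} ∪ H={T} → {A,C,G,T} (+1)
site 4, node BHLMQV: BHLQV={A,C,G,T} ∩ M={T} → {T} (+0)
site 4, node BHLMPQV: BHLMQV={T} ∪ P={C} → {C,T} (+1)
site 5, node BL: B={A} ∪ L={T} → {A,T} (+1)
site 5, node QV: Q={T} ∪ V={A} → {A,T} (+1)
site 5, node BLQV: BL={A,T} ∩ QV={A,T} → {A,T} (+0)
site 5, node BHLQV: BLQV={A,T} ∪ H={C} → {A,C,T} (+1)
site 5, node BHLMQV: BHLQV={A,C,T} ∪ M={G} → {A,C,G,T} (+1)
site 5, node BHLMPQV: BHLMQV={A,C,G,T} ∩ P={T} → {T} (+0)
per-site changes: [3, 4, 4, 4, 4, 4]; total = 23

A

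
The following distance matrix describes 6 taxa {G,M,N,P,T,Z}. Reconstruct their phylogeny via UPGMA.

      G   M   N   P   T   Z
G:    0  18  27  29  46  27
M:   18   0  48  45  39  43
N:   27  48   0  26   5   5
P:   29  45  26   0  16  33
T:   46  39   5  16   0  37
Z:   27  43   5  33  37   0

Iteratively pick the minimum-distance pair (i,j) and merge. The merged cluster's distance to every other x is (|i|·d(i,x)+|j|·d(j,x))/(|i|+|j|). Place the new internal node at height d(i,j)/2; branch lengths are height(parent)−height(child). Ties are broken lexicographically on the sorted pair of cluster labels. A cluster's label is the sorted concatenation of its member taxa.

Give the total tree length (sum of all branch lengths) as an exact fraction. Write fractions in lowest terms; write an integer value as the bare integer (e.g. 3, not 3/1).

145/2

step 1: merge (N,T) at d=5; branch lengths N→5/2, T→5/2; new cluster NT
  updated: d(G,NT)=73/2, d(M,NT)=87/2, d(NT,P)=21, d(NT,Z)=21
step 2: merge (G,M) at d=18; branch lengths G→9, M→9; new cluster GM
  updated: d(GM,NT)=40, d(GM,P)=37, d(GM,Z)=35
step 3: merge (NT,P) at d=21; branch lengths NT→8, P→21/2; new cluster NPT
  updated: d(GM,NPT)=39, d(NPT,Z)=25
step 4: merge (NPT,Z) at d=25; branch lengths NPT→2, Z→25/2; new cluster NPTZ
  updated: d(GM,NPTZ)=38
step 5: merge (GM,NPTZ) at d=38; branch lengths GM→10, NPTZ→13/2; new cluster GMNPTZ
final tree: ((G:9,M:9):10,(((N:5/2,T:5/2):8,P:21/2):2,Z:25/2):13/2)
total length: 145/2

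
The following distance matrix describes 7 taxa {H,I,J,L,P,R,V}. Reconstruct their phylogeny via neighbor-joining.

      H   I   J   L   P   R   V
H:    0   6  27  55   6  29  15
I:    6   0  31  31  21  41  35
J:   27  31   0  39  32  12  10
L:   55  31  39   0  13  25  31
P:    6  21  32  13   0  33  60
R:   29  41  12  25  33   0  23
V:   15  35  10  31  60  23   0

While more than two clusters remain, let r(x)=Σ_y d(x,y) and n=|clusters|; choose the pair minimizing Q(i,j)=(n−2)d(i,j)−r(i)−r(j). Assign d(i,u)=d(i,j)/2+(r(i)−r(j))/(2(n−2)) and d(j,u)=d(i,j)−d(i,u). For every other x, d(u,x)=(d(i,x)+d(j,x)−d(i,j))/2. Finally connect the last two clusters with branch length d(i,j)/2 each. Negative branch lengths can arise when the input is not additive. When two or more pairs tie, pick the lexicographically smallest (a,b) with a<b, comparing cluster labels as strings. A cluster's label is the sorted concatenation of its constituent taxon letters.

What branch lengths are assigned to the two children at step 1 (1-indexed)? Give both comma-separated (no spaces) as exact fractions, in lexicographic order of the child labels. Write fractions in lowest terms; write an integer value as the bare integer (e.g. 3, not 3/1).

iteration 1: select L,P (d=13, Q=-294); attach at lengths (47/5, 18/5); label the merged cluster LP
  updated: d(H,LP)=24, d(I,LP)=39/2, d(J,LP)=29, d(LP,R)=45/2, d(LP,V)=39
iteration 2: select H,I (d=6, Q=-419/2); attach at lengths (-15/16, 111/16); label the merged cluster HI
  updated: d(HI,J)=26, d(HI,LP)=75/4, d(HI,R)=32, d(HI,V)=22
iteration 3: select HI,LP (d=75/4, Q=-607/4); attach at lengths (61/8, 89/8); label the merged cluster HILP
  updated: d(HILP,J)=145/8, d(HILP,R)=143/8, d(HILP,V)=169/8
iteration 4: select HILP,R (d=143/8, Q=-297/4); attach at lengths (10, 63/8); label the merged cluster HILPR
  updated: d(HILPR,J)=49/8, d(HILPR,V)=105/8
iteration 5: select HILPR,J (d=49/8, Q=-117/4); attach at lengths (37/8, 3/2); label the merged cluster HIJLPR
  updated: d(HIJLPR,V)=17/2
iteration 6: select HIJLPR,V (d=17/2); attach at lengths (17/4, 17/4); label the merged cluster HIJLPRV
final tree: (((((H:-15/16,I:111/16):61/8,(L:47/5,P:18/5):89/8):10,R:63/8):37/8,J:3/2):17/4,V:17/4)
total length: 281/4

47/5,18/5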